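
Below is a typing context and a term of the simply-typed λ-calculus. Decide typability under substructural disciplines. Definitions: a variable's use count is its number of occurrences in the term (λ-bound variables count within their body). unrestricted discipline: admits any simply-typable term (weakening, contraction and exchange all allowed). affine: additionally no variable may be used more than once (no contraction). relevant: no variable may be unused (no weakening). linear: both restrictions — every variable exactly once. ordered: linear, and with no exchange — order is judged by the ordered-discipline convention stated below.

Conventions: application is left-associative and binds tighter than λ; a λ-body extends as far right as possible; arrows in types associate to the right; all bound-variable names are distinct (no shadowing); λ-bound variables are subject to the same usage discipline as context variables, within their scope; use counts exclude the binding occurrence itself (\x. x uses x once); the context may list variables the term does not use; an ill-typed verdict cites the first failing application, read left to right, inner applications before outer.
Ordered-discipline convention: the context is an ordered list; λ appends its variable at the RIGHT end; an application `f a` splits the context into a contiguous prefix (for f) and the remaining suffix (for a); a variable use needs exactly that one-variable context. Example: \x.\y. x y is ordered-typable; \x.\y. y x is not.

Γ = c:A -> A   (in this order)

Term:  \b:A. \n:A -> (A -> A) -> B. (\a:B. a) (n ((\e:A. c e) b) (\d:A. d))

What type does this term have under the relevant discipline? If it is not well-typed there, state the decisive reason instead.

term : A -> (A -> (A -> A) -> B) -> B
use counts: c: 1×; b (λ-bound): 1×; n (λ-bound): 1×; a (λ-bound): 1×; e (λ-bound): 1×; d (λ-bound): 1×
uses in reading order: a, n, c, e, b, d
typing: well-typed — term : A -> (A -> (A -> A) -> B) -> B
across the five disciplines: ordered ✗ · linear ✓ · affine ✓ · relevant ✓ · unrestricted ✓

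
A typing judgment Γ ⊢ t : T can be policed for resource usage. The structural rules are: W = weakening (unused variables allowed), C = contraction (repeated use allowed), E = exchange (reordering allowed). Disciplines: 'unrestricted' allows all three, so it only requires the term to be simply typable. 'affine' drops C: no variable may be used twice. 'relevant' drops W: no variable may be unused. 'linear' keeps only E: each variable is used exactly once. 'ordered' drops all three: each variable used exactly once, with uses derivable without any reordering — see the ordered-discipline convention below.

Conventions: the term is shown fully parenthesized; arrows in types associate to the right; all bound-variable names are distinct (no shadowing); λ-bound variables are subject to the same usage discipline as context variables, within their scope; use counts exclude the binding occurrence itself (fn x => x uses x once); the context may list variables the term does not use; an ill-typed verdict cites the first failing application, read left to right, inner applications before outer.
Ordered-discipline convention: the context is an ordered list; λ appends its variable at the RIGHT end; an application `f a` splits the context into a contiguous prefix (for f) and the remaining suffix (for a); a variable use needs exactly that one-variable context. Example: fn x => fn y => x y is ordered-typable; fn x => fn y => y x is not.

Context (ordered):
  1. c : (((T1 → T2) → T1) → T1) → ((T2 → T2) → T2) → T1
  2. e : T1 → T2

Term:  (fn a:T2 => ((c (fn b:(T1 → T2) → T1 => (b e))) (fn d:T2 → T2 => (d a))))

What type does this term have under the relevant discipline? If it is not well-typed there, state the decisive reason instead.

term : T2 → T1
variable uses: c ×1; e ×1; a [bound] ×1; b [bound] ×1; d [bound] ×1
left-to-right use order: c, b, e, d, a
typing: well-typed at T2 → T1
across the five disciplines: ordered ✗ | linear ✓ | affine ✓ | relevant ✓ | unrestricted ✓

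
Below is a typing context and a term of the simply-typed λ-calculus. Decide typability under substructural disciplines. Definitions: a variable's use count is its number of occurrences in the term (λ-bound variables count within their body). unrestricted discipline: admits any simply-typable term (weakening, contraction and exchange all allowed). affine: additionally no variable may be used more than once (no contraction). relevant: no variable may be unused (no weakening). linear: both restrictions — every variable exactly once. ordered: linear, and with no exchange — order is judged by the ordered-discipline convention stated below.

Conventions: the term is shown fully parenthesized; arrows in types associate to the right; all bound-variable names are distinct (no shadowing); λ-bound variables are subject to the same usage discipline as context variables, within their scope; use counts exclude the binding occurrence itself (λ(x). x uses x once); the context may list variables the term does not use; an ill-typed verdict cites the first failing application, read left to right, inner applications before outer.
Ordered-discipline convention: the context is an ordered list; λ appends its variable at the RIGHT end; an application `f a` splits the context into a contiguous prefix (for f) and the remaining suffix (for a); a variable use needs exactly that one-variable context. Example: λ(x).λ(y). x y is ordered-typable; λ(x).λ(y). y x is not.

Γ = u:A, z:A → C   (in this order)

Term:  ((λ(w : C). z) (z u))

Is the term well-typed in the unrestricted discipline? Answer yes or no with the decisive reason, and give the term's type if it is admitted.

yes — type-checks (A → C) and nothing is barred; term : A → C
variable uses: u=1, z=2, w [bound]=0
left-to-right use order: z, z, u
typing: well-typed at A → C
per-discipline verdicts: ordered ✗, linear ✗, affine ✗, relevant ✗, unrestricted ✓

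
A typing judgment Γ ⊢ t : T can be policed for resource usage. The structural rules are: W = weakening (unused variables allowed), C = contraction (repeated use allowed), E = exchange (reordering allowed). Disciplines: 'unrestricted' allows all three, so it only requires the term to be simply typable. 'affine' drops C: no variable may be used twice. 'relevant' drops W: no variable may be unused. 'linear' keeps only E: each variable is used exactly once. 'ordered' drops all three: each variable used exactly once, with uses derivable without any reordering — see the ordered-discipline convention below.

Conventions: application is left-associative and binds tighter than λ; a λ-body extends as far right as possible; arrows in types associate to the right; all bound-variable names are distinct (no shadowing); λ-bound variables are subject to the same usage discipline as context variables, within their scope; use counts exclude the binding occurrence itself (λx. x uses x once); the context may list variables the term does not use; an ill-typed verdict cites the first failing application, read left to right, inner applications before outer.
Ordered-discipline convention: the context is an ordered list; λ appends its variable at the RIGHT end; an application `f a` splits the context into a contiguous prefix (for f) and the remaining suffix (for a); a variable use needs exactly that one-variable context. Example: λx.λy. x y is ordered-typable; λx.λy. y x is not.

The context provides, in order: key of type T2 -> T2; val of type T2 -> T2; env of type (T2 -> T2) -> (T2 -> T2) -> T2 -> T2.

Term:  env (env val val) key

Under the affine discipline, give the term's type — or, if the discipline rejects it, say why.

not well-typed under affine — needs contraction — val ×2, env ×2
use counts: key=1, val=2, env=2
order of uses: env, env, val, val, key
typing: ✓ — T2 -> T2
across the five disciplines: ordered ✗ · linear ✗ · affine ✗ · relevant ✓ · unrestricted ✓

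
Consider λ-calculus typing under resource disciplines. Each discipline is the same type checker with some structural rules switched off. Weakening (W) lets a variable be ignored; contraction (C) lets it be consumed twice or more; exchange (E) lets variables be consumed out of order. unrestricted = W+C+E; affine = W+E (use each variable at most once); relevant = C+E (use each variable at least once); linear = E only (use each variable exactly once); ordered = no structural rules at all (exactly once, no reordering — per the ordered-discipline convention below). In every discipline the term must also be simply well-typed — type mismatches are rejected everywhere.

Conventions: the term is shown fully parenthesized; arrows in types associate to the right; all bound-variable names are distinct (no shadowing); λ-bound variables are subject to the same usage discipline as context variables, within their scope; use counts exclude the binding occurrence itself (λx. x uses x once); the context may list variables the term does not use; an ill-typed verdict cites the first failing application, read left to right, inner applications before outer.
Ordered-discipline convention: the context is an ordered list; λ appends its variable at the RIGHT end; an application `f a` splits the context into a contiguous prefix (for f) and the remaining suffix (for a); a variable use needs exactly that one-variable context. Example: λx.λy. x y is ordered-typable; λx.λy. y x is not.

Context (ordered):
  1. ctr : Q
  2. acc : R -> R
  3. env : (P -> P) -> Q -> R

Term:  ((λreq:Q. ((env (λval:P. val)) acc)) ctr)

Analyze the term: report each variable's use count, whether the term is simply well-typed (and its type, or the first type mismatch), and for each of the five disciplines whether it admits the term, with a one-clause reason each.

counts: ctr=1, acc=1, env=1, req [bound]=0, val [bound]=1
left-to-right use order: env, val, acc, ctr
typing: ill-typed: an argument R -> R mismatches the expected Q
ordered ✗ (not simply typable)
linear ✗ (fails simple typing)
affine ✗ (a type mismatch blocks all five)
relevant ✗ (the type mismatch rejects it)
unrestricted ✗ (not simply typable)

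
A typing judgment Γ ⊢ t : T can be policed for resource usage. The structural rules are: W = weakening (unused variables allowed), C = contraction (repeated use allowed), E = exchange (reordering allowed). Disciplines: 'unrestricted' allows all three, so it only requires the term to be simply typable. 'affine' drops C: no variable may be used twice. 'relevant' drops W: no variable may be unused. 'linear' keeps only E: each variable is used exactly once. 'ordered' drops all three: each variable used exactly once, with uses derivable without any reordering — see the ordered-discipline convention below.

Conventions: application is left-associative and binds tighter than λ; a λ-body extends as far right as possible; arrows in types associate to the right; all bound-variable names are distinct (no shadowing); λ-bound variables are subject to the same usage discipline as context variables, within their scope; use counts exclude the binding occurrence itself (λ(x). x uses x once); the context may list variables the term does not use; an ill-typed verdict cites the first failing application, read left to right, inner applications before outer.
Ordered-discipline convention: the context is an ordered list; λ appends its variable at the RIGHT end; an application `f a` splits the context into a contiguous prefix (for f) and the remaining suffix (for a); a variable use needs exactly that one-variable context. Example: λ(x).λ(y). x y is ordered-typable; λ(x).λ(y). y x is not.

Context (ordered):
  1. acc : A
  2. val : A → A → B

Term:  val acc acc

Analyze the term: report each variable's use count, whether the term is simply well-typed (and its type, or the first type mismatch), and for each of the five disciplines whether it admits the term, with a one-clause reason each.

usage: acc ×2; val ×1
order of uses: val, acc, acc
typing: well-typed — term : B
ordered: ✗ — acc ×2 used more than once (contraction)
linear: ✗ — acc ×2 used more than once (contraction)
affine: ✗ — acc ×2 used more than once (contraction)
relevant: ✓ — every one of acc, val appears
unrestricted: ✓ — well-typed at B; no restrictions here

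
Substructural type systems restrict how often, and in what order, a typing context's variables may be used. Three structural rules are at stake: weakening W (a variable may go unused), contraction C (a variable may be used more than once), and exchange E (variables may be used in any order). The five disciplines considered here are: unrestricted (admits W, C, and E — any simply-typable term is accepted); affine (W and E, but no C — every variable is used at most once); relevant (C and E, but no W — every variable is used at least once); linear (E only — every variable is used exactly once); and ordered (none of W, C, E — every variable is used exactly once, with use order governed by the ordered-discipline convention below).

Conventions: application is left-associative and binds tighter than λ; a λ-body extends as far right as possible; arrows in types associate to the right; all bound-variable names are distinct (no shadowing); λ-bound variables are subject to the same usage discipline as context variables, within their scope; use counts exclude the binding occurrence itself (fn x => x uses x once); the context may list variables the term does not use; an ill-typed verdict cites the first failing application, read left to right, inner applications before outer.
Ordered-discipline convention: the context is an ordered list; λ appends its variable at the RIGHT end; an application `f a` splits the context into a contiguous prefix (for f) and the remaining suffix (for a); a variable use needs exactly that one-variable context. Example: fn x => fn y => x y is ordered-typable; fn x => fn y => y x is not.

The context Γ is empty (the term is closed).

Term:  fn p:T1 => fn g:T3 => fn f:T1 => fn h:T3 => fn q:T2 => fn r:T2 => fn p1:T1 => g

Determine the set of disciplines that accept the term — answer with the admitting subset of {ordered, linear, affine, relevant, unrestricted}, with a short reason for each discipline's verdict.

accepted by: affine, unrestricted
variable uses: p (bound)=0, g (bound)=1, f (bound)=0, h (bound)=0, q (bound)=0, r (bound)=0, p1 (bound)=0
uses in reading order: g
typing: ✓ — T1 → T3 → T1 → T3 → T2 → T2 → T1 → T3
ordered: ✗, p, f, h, q, r, p1 left unused
linear: ✗, p, f, h, q, r, p1 left unused
affine: ✓, p, g, f, h, q, r, p1: no repeats, contraction unneeded
relevant: ✗, p, f, h, q, r, p1 left unused
unrestricted: ✓, simply typable at T1 → T3 → T1 → T3 → T2 → T2 → T1 → T3; W, C, E all held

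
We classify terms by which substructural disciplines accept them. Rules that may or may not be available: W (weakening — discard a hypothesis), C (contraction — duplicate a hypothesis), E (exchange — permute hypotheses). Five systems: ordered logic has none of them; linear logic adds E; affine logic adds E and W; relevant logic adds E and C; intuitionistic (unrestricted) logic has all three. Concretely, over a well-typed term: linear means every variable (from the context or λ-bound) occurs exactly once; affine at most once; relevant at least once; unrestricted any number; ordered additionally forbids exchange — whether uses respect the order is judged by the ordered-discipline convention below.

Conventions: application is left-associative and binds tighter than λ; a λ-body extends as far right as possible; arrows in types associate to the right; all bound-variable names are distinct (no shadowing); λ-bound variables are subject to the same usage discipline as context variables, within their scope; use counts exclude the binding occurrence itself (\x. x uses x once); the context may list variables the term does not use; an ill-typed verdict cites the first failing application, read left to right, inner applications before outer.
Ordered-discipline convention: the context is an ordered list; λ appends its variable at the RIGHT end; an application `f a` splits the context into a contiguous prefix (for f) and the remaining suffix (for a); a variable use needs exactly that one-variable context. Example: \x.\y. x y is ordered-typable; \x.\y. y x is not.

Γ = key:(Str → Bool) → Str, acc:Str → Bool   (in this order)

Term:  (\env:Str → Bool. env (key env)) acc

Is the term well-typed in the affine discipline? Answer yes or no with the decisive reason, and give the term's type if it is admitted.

no — repeated use of env ×2
counts: key=1, acc=1, env [bound]=2
order of uses: env, key, env, acc
typing: the term checks, with type Bool
summary: ordered ✗, linear ✗, affine ✗, relevant ✓, unrestricted ✓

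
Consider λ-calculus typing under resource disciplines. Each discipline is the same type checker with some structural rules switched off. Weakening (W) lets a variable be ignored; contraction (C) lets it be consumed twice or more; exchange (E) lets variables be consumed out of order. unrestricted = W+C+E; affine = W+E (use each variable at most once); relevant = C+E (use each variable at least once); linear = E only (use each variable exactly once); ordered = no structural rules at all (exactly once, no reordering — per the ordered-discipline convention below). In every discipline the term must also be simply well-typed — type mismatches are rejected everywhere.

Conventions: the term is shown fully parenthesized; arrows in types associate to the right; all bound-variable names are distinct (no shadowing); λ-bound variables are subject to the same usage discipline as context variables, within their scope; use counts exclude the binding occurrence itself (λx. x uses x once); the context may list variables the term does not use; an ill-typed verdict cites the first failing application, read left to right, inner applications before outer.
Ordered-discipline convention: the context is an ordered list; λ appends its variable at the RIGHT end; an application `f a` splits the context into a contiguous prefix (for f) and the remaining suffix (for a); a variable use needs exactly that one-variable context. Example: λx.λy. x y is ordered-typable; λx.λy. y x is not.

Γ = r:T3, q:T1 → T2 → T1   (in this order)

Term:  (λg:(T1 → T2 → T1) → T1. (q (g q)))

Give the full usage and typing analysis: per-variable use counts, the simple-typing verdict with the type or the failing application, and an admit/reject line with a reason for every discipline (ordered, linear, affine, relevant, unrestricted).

counts: r=0; q=2; g [bound]=1
uses in reading order: q, g, q
typing: well-typed at ((T1 → T2 → T1) → T1) → T2 → T1
ordered ✗ (repeated use of q ×2; unused: r — weakening required)
linear ✗ (repeated use of q ×2; unused: r — weakening required)
affine ✗ (repeated use of q ×2)
relevant ✗ (unused: r — weakening required)
unrestricted ✓ (simply typable at ((T1 → T2 → T1) → T1) → T2 → T1; W, C, E all held)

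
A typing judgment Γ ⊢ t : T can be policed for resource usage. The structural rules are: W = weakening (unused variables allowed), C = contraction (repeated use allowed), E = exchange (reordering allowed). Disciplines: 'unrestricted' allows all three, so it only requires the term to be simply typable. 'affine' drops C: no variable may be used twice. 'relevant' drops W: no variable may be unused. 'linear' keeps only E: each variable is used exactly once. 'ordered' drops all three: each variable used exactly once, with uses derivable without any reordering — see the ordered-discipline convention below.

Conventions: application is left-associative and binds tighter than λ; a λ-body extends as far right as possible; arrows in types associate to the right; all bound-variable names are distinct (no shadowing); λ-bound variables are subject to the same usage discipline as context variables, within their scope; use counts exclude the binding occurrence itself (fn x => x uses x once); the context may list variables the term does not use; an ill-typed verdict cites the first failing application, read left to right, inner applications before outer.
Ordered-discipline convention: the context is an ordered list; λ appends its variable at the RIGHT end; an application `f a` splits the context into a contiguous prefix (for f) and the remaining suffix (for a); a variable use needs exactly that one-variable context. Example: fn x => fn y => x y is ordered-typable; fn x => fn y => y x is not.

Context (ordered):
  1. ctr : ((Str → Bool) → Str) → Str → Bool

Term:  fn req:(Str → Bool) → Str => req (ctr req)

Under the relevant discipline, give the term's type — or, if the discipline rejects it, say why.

term : ((Str → Bool) → Str) → Str
counts: ctr=1, req (λ-bound)=2
use order (left to right): req, ctr, req
typing: the term checks, with type ((Str → Bool) → Str) → Str
across the five disciplines: ordered ✗ | linear ✗ | affine ✗ | relevant ✓ | unrestricted ✓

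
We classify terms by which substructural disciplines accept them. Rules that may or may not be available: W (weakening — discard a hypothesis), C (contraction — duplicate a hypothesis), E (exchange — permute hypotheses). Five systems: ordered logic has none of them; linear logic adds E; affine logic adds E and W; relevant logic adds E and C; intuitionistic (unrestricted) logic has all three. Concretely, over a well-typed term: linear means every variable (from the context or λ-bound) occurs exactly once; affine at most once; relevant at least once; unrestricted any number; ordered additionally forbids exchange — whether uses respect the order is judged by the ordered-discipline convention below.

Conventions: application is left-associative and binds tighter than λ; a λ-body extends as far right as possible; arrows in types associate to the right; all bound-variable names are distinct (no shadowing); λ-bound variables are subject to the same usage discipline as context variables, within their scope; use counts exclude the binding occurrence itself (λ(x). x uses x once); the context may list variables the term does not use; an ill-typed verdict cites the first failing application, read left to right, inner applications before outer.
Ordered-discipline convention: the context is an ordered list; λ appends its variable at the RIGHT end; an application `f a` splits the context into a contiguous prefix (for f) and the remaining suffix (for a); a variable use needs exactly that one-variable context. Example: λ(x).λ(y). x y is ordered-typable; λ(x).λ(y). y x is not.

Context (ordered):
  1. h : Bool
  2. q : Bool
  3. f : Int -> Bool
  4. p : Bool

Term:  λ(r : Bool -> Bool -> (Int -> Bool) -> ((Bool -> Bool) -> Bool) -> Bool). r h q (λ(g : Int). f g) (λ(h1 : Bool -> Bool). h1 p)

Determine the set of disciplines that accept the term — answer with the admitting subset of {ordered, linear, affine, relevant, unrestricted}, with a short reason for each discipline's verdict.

admitted by: linear, affine, relevant, unrestricted
usage: h=1, q=1, f=1, p=1, r (bound)=1, g (bound)=1, h1 (bound)=1
use order (left to right): r, h, q, f, g, h1, p
typing: well-typed — term : (Bool -> Bool -> (Int -> Bool) -> ((Bool -> Bool) -> Bool) -> Bool) -> Bool
ordered: ✗, no ordered split (uses run r, h, q, f, g, h1, p)
linear: ✓, h, q, f, p, r, g, h1: one use apiece
affine: ✓, h, q, f, p, r, g, h1: no repeats, contraction unneeded
relevant: ✓, h, q, f, p, r, g, h1: all used, weakening unneeded
unrestricted: ✓, typability at (Bool -> Bool -> (Int -> Bool) -> ((Bool -> Bool) -> Bool) -> Bool) -> Bool is all that's needed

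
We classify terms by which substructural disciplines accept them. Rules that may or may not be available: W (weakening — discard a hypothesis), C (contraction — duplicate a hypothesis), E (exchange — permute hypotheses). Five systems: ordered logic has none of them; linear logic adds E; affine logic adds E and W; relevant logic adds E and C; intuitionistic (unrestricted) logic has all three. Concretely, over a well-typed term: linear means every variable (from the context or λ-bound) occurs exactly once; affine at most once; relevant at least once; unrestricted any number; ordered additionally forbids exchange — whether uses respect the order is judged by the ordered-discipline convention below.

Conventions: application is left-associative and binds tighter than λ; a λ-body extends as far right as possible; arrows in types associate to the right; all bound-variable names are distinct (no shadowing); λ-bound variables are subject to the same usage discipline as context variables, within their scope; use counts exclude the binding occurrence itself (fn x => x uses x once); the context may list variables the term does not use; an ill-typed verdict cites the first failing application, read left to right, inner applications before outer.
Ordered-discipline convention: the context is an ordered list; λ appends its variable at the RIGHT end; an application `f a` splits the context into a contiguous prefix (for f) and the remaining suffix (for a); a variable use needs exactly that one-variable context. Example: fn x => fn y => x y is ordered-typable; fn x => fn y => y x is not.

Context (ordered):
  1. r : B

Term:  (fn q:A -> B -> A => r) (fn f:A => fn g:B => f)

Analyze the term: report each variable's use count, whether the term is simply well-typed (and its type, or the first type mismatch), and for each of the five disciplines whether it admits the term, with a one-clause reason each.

variable uses: r: 1; q (λ-bound): 0; f (λ-bound): 1; g (λ-bound): 0
uses in reading order: r, f
typing: ✓ — B
ordered: ✗, needs weakening: q, g unused
linear: ✗, needs weakening: q, g unused
affine: ✓, at most one use each (r, q, f, g)
relevant: ✗, needs weakening: q, g unused
unrestricted: ✓, well-typed at B; no restrictions here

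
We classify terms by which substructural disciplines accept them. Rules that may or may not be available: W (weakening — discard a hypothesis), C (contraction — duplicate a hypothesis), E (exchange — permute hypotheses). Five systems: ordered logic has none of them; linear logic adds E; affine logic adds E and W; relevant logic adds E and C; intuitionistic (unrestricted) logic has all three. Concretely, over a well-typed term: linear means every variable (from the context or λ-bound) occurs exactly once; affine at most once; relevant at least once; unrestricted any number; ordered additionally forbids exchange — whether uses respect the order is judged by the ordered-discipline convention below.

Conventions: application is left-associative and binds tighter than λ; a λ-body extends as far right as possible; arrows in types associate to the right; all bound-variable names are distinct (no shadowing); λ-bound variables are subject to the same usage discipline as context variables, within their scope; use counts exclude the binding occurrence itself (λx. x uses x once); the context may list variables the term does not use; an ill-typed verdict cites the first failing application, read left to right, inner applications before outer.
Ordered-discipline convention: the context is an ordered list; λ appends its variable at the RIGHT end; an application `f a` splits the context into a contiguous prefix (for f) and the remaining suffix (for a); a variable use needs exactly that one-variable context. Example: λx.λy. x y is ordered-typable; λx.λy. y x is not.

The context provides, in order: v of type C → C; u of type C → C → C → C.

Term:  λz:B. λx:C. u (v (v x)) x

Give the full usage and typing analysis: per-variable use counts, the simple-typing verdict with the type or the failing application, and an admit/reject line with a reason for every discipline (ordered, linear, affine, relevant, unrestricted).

use counts: v: 2, u: 1, z (bound): 0, x (bound): 2
uses in reading order: u, v, v, x, x
typing: ✓ — B → C → C → C
ordered: ✗, v ×2, x ×2 used more than once (contraction); z left unused
linear: ✗, v ×2, x ×2 used more than once (contraction); z left unused
affine: ✗, v ×2, x ×2 used more than once (contraction)
relevant: ✗, z left unused
unrestricted: ✓, simply typable at B → C → C → C; W, C, E all held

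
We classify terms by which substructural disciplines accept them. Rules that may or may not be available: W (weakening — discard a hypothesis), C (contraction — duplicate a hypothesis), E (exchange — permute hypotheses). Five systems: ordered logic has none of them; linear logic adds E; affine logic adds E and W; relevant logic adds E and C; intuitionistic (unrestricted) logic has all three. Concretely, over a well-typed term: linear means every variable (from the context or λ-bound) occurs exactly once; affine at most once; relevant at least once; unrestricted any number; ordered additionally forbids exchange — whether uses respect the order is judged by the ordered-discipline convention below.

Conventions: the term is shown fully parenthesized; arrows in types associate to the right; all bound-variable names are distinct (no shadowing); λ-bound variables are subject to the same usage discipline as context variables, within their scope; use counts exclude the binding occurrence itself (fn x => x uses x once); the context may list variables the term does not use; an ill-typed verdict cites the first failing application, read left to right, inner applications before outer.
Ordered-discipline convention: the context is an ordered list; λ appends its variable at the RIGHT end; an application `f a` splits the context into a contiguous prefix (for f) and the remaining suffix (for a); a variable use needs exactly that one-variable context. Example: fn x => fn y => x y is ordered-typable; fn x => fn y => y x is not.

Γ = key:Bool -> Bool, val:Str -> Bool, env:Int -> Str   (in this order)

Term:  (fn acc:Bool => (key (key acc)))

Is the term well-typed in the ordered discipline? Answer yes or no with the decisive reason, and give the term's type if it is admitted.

no — needs contraction — key ×2; unused: val, env — weakening required
use counts: key=2; val=0; env=0; acc (λ-bound)=1
order of uses: key, key, acc
typing: well-typed at Bool -> Bool
summary: ordered ✗, linear ✗, affine ✗, relevant ✗, unrestricted ✓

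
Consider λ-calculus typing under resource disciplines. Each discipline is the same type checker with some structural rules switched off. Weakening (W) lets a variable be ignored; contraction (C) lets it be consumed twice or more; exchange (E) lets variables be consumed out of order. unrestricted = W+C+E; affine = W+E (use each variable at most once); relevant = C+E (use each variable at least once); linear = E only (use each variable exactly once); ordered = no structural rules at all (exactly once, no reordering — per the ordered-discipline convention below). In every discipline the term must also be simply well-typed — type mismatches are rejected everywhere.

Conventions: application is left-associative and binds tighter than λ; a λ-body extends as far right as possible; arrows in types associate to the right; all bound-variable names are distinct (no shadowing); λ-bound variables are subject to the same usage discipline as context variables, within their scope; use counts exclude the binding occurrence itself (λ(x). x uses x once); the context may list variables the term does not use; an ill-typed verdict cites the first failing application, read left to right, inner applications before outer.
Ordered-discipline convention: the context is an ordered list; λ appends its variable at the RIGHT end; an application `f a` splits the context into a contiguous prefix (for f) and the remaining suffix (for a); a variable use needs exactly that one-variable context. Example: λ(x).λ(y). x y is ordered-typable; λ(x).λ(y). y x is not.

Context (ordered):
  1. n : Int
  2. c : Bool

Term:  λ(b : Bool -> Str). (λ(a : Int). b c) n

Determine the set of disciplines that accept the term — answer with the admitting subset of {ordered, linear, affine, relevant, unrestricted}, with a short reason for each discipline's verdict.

admitted by: affine, unrestricted
usage: n: 1×; c: 1×; b [bound]: 1×; a [bound]: 0×
uses in reading order: b, c, n
typing: well-typed at (Bool -> Str) -> Str
ordered ✗ (unused: a — weakening required)
linear ✗ (unused: a — weakening required)
affine ✓ (n, c, b, a: no repeats, contraction unneeded)
relevant ✗ (unused: a — weakening required)
unrestricted ✓ (type-checks ((Bool -> Str) -> Str) and nothing is barred)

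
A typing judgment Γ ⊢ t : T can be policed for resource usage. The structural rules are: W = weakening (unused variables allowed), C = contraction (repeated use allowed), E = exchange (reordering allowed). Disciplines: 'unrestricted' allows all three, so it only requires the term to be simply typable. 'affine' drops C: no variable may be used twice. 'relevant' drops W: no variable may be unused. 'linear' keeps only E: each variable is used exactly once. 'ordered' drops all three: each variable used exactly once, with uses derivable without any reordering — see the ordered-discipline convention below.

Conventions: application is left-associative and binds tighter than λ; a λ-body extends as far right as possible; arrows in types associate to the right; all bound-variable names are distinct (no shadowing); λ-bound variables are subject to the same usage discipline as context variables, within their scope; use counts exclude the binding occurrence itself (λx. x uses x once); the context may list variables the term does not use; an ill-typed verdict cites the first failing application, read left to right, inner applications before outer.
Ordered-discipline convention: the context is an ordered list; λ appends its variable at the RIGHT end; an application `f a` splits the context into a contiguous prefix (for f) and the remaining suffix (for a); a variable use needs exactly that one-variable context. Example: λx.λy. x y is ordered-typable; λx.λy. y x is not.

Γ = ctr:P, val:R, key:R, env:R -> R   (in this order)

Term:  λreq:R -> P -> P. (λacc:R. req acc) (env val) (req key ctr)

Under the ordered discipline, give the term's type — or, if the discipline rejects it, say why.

not well-typed under ordered — repeated use of req ×2
variable uses: ctr: 1; val: 1; key: 1; env: 1; req [bound]: 2; acc [bound]: 1
uses in reading order: req, acc, env, val, req, key, ctr
typing: ✓ — (R -> P -> P) -> P
summary: ordered ✗ | linear ✗ | affine ✗ | relevant ✓ | unrestricted ✓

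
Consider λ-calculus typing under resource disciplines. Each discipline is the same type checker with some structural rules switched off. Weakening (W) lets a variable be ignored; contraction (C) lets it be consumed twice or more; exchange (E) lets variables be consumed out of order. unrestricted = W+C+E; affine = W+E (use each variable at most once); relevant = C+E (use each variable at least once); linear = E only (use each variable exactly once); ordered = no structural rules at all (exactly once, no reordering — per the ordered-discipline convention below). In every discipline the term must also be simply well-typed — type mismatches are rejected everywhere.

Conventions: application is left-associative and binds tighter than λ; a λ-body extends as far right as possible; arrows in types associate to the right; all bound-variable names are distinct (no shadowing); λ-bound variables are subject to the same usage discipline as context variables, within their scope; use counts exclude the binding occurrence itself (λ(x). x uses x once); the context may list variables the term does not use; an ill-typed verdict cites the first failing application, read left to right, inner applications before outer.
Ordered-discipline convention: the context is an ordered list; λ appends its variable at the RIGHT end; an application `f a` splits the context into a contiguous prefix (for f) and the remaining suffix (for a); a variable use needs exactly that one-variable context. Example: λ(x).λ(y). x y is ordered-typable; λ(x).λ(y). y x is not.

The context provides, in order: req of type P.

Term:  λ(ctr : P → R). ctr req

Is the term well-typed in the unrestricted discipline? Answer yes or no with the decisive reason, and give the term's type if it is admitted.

yes — well-typed at (P → R) → R; no restrictions here; term : (P → R) → R
usage: req: 1; ctr (λ-bound): 1
use order (left to right): ctr, req
typing: ✓ — (P → R) → R
summary: ordered ✗ | linear ✓ | affine ✓ | relevant ✓ | unrestricted ✓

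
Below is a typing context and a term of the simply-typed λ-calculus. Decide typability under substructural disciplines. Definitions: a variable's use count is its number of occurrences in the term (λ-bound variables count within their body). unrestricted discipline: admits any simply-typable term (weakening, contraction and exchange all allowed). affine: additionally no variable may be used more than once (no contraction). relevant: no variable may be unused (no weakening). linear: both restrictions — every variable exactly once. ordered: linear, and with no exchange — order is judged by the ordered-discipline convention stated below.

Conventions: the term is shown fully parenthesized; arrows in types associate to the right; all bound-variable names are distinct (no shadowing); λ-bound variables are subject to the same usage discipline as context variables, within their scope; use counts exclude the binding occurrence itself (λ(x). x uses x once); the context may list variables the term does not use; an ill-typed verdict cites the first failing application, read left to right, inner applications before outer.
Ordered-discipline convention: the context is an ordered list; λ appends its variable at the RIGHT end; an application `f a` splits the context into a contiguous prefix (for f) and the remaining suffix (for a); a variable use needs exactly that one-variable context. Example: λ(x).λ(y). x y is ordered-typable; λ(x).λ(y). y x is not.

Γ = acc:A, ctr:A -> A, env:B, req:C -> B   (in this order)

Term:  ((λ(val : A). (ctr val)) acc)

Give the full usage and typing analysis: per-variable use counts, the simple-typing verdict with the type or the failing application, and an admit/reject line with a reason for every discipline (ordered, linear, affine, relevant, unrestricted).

counts: acc=1; ctr=1; env=0; req=0; val (λ-bound)=1
left-to-right use order: ctr, val, acc
typing: well-typed at A
ordered ✗ (env, req left unused)
linear ✗ (env, req left unused)
affine ✓ (acc, ctr, env, req, val: no repeats, contraction unneeded)
relevant ✗ (env, req left unused)
unrestricted ✓ (simply typable at A; W, C, E all held)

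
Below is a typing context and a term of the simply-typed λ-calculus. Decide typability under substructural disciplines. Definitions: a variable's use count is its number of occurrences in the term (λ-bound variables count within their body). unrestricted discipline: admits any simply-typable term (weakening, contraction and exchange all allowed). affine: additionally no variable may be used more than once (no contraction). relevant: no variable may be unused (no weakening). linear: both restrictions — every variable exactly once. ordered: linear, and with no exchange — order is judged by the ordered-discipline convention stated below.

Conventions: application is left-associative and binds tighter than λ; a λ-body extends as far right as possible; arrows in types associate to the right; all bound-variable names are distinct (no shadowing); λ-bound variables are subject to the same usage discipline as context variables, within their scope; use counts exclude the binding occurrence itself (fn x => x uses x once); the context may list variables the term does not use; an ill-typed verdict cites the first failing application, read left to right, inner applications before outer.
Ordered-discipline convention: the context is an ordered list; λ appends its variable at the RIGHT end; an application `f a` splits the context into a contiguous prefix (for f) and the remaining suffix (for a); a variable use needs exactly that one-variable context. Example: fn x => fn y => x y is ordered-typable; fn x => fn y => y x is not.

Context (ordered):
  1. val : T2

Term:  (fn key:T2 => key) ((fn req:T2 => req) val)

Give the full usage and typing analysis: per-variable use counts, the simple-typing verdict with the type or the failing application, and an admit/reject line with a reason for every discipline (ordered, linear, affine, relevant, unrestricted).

counts: val=1; key (λ-bound)=1; req (λ-bound)=1
left-to-right use order: key, req, val
typing: well-typed at T2
ordered: ✓, one use each (val, key, req); ordered split holds
linear: ✓, exactly-once usage across val, key, req
affine: ✓, val, key, req: no repeats, contraction unneeded
relevant: ✓, none of val, key, req goes unused
unrestricted: ✓, type-checks (T2) and nothing is barred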